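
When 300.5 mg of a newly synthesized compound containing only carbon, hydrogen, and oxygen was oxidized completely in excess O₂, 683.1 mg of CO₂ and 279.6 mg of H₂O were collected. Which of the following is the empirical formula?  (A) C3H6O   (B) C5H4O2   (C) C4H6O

mol C = 0.6831 g CO₂ ÷ 44.009 g/mol = 0.015522 mol
mol H = 2 × 0.2796 g H₂O ÷ 18.015 g/mol = 0.031041 mol
mass O = 0.3005 − (0.18643 + 0.031289) = 0.082778 g → mol O = 0.082778 ÷ 15.999 = 0.0051740 mol
Divide by the smallest (0.0051740 mol): C 3.000, H 5.999, O 1.000

(A) C3H6O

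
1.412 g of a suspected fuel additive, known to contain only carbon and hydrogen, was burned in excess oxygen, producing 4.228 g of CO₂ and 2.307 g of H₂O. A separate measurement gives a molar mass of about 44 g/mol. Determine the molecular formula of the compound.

mol C = 4.228 g CO₂ ÷ 44.009 g/mol = 0.096071 mol
mol H = 2 × 2.307 g H₂O ÷ 18.015 g/mol = 0.25612 mol
Divide by the smallest (0.096071 mol): C 1.000, H 2.666
Multiplying each by 3 gives whole numbers: C 3.00, H 8.00
Empirical formula: C3H8
Empirical-formula mass = 44.10 g/mol; 44 ÷ 44.10 ≈ 1, so the molecular formula is C3H8.

C3H8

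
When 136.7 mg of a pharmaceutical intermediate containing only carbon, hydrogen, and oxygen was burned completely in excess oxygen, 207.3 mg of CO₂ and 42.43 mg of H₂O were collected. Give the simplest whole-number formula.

CHO

mol C = 0.2073 g CO₂ ÷ 44.009 g/mol = 0.0047104 mol
mol H = 2 × 0.04243 g H₂O ÷ 18.015 g/mol = 0.0047105 mol
mass O = 0.1367 − (0.056577 + 0.0047482) = 0.075375 g → mol O = 0.075375 ÷ 15.999 = 0.0047112 mol
Divide by the smallest (0.0047104 mol): C 1.000, H 1.000, O 1.000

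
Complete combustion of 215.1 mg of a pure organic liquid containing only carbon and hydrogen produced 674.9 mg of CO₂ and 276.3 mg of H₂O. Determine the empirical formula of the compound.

CH2

mol C = 0.6749 g CO₂ ÷ 44.009 g/mol = 0.015335 mol
mol H = 2 × 0.2763 g H₂O ÷ 18.015 g/mol = 0.030674 mol
Divide by the smallest (0.015335 mol): C 1.000, H 2.000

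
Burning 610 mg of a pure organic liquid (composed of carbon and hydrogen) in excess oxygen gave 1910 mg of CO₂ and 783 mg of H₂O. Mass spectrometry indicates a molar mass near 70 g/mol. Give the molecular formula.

C5H10

mol C = 1.91 g CO₂ ÷ 44.009 g/mol = 0.04340 mol
mol H = 2 × 0.783 g H₂O ÷ 18.015 g/mol = 0.08693 mol
Divide by the smallest (0.04340 mol): C 1.000, H 2.003
Empirical formula: CH2
Empirical-formula mass = 14.03 g/mol; 70 ÷ 14.03 ≈ 5, so the molecular formula is C5H10.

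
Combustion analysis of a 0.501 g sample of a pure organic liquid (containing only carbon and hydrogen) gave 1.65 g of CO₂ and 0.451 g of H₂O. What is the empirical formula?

mol C = 1.65 g CO₂ ÷ 44.009 g/mol = 0.03749 mol
mol H = 2 × 0.451 g H₂O ÷ 18.015 g/mol = 0.05007 mol
Divide by the smallest (0.03749 mol): C 1.000, H 1.335
Multiplying each by 3 gives whole numbers: C 3.00, H 4.01

C3H4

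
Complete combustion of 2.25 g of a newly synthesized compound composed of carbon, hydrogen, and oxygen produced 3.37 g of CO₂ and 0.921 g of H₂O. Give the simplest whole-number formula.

mol C = 3.37 g CO₂ ÷ 44.009 g/mol = 0.07658 mol
mol H = 2 × 0.921 g H₂O ÷ 18.015 g/mol = 0.1022 mol
mass O = 2.25 − (0.9197 + 0.1031) = 1.227 g → mol O = 1.227 ÷ 15.999 = 0.07670 mol
Divide by the smallest (0.07658 mol): C 1.000, H 1.335, O 1.002
Multiplying each by 3 gives whole numbers: C 3.00, H 4.01, O 3.01

C3H4O3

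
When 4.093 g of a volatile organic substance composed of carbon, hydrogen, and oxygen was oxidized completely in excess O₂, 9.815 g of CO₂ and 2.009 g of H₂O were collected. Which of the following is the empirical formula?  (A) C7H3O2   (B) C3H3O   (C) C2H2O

mol C = 9.815 g CO₂ ÷ 44.009 g/mol = 0.22302 mol
mol H = 2 × 2.009 g H₂O ÷ 18.015 g/mol = 0.22304 mol
mass O = 4.093 − (2.6787 + 0.22482) = 1.1895 g → mol O = 1.1895 ÷ 15.999 = 0.074346 mol
Divide by the smallest (0.074346 mol): C 3.000, H 3.000, O 1.000

(B) C3H3O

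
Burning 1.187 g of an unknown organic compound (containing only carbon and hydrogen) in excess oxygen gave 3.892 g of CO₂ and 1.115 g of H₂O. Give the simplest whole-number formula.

C5H7

mol C = 3.892 g CO₂ ÷ 44.009 g/mol = 0.088436 mol
mol H = 2 × 1.115 g H₂O ÷ 18.015 g/mol = 0.12379 mol
Divide by the smallest (0.088436 mol): C 1.000, H 1.400
Multiplying each by 5 gives whole numbers: C 5.00, H 7.00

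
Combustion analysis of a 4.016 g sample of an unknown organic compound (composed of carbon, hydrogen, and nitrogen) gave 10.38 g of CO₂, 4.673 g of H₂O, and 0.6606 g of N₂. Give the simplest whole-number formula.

C5H11N

mol C = 10.38 g CO₂ ÷ 44.009 g/mol = 0.23586 mol
mol H = 2 × 4.673 g H₂O ÷ 18.015 g/mol = 0.51879 mol
mol N = 2 × 0.6606 g N₂ ÷ 28.014 g/mol = 0.047162 mol
Divide by the smallest (0.047162 mol): C 5.001, H 11.000, N 1.000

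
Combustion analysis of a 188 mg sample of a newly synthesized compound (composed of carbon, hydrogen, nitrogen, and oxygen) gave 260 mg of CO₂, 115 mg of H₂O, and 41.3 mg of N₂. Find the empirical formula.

C6H13N3O4

mol C = 0.260 g CO₂ ÷ 44.009 g/mol = 0.005908 mol
mol H = 2 × 0.115 g H₂O ÷ 18.015 g/mol = 0.01277 mol
mol N = 2 × 0.0413 g N₂ ÷ 28.014 g/mol = 0.002949 mol
mass O = 0.188 − (0.07096 + 0.01287 + 0.04130) = 0.06287 g → mol O = 0.06287 ÷ 15.999 = 0.003930 mol
Divide by the smallest (0.002949 mol): C 2.004, H 4.330, N 1.000, O 1.333
Multiplying each by 3 gives whole numbers: C 6.01, H 12.99, N 3.00, O 4.00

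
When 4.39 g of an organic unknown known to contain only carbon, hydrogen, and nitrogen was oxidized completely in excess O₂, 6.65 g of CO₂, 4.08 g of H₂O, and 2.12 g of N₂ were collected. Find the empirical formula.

mol C = 6.65 g CO₂ ÷ 44.009 g/mol = 0.1511 mol
mol H = 2 × 4.08 g H₂O ÷ 18.015 g/mol = 0.4530 mol
mol N = 2 × 2.12 g N₂ ÷ 28.014 g/mol = 0.1514 mol
Divide by the smallest (0.1511 mol): C 1.000, H 2.998, N 1.002

CH3N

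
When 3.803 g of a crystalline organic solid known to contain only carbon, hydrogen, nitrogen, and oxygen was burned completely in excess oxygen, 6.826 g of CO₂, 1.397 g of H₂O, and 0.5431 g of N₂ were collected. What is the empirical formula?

mol C = 6.826 g CO₂ ÷ 44.009 g/mol = 0.15510 mol
mol H = 2 × 1.397 g H₂O ÷ 18.015 g/mol = 0.15509 mol
mol N = 2 × 0.5431 g N₂ ÷ 28.014 g/mol = 0.038773 mol
mass O = 3.803 − (1.8630 + 0.15633 + 0.54310) = 1.2406 g → mol O = 1.2406 ÷ 15.999 = 0.077543 mol
Divide by the smallest (0.038773 mol): C 4.000, H 4.000, N 1.000, O 2.000

C4H4NO2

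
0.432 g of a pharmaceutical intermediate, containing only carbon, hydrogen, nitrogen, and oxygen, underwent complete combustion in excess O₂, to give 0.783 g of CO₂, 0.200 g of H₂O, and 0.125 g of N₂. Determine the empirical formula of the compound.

mol C = 0.783 g CO₂ ÷ 44.009 g/mol = 0.01779 mol
mol H = 2 × 0.200 g H₂O ÷ 18.015 g/mol = 0.02220 mol
mol N = 2 × 0.125 g N₂ ÷ 28.014 g/mol = 0.008924 mol
mass O = 0.432 − (0.2137 + 0.02238 + 0.1250) = 0.07092 g → mol O = 0.07092 ÷ 15.999 = 0.004433 mol
Divide by the smallest (0.004433 mol): C 4.014, H 5.009, N 2.013, O 1.000

C4H5N2O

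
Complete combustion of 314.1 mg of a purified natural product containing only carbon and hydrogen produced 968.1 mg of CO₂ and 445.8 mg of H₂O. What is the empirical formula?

C4H9

mol C = 0.9681 g CO₂ ÷ 44.009 g/mol = 0.021998 mol
mol H = 2 × 0.4458 g H₂O ÷ 18.015 g/mol = 0.049492 mol
Divide by the smallest (0.021998 mol): C 1.000, H 2.250
Multiplying each by 4 gives whole numbers: C 4.00, H 9.00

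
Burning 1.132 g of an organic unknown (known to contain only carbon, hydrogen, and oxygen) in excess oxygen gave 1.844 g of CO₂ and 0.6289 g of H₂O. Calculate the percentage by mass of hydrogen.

6.22%

mol C = 1.844 g CO₂ ÷ 44.009 g/mol = 0.041901 mol
mol H = 2 × 0.6289 g H₂O ÷ 18.015 g/mol = 0.069820 mol
mass O = 1.132 − (0.50327 + 0.070378) = 0.55835 g → mol O = 0.55835 ÷ 15.999 = 0.034899 mol
mass % H = 0.070378 g ÷ 1.132 g × 100%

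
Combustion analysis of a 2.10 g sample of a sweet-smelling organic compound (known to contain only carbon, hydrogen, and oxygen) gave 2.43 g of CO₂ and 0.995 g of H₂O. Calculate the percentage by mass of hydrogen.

mol C = 2.43 g CO₂ ÷ 44.009 g/mol = 0.05522 mol
mol H = 2 × 0.995 g H₂O ÷ 18.015 g/mol = 0.1105 mol
mass O = 2.10 − (0.6632 + 0.1113) = 1.325 g → mol O = 1.325 ÷ 15.999 = 0.08285 mol
mass % H = 0.1113 g ÷ 2.10 g × 100%

5.3%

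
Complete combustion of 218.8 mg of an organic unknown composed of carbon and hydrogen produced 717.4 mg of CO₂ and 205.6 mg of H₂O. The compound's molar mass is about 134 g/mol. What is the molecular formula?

C10H14

mol C = 0.7174 g CO₂ ÷ 44.009 g/mol = 0.016301 mol
mol H = 2 × 0.2056 g H₂O ÷ 18.015 g/mol = 0.022825 mol
Divide by the smallest (0.016301 mol): C 1.000, H 1.400
Multiplying each by 5 gives whole numbers: C 5.00, H 7.00
Empirical formula: C5H7
Empirical-formula mass = 67.11 g/mol; 134 ÷ 67.11 ≈ 2, so the molecular formula is C10H14.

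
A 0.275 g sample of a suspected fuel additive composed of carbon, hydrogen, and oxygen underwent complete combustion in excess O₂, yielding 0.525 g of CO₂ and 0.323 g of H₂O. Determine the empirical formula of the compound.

mol C = 0.525 g CO₂ ÷ 44.009 g/mol = 0.01193 mol
mol H = 2 × 0.323 g H₂O ÷ 18.015 g/mol = 0.03586 mol
mass O = 0.275 − (0.1433 + 0.03615) = 0.09557 g → mol O = 0.09557 ÷ 15.999 = 0.005974 mol
Divide by the smallest (0.005974 mol): C 1.997, H 6.003, O 1.000

C2H6O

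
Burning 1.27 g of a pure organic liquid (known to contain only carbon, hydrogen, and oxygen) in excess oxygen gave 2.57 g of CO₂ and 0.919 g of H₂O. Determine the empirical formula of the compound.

mol C = 2.57 g CO₂ ÷ 44.009 g/mol = 0.05840 mol
mol H = 2 × 0.919 g H₂O ÷ 18.015 g/mol = 0.1020 mol
mass O = 1.27 − (0.7014 + 0.1028) = 0.4657 g → mol O = 0.4657 ÷ 15.999 = 0.02911 mol
Divide by the smallest (0.02911 mol): C 2.006, H 3.505, O 1.000
Multiplying each by 2 gives whole numbers: C 4.01, H 7.01, O 2.00

C4H7O2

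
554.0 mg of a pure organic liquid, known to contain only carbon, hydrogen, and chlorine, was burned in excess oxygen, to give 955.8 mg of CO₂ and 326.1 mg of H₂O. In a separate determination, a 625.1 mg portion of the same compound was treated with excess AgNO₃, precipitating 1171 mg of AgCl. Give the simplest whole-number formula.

mol C = 0.9558 g CO₂ ÷ 44.009 g/mol = 0.021718 mol
mol H = 2 × 0.3261 g H₂O ÷ 18.015 g/mol = 0.036203 mol
From the AgCl data: mol Cl per gram of compound = (1.171 ÷ 143.318) ÷ 0.6251 = 0.013071 mol/g, so in the 0.5540 g combustion sample mol Cl = 0.0072413 mol
Divide by the smallest (0.0072413 mol): C 2.999, H 5.000, Cl 1.000

C3H5Cl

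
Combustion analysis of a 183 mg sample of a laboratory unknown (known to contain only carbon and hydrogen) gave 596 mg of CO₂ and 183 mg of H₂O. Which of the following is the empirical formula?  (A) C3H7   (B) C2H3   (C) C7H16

(B) C2H3

mol C = 0.596 g CO₂ ÷ 44.009 g/mol = 0.01354 mol
mol H = 2 × 0.183 g H₂O ÷ 18.015 g/mol = 0.02032 mol
Divide by the smallest (0.01354 mol): C 1.000, H 1.500
Multiplying each by 2 gives whole numbers: C 2.00, H 3.00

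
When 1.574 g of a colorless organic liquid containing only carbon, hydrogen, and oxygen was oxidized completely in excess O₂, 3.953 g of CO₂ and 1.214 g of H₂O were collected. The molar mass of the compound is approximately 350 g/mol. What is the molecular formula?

C20H30O5

mol C = 3.953 g CO₂ ÷ 44.009 g/mol = 0.089823 mol
mol H = 2 × 1.214 g H₂O ÷ 18.015 g/mol = 0.13478 mol
mass O = 1.574 − (1.0789 + 0.13585) = 0.35929 g → mol O = 0.35929 ÷ 15.999 = 0.022457 mol
Divide by the smallest (0.022457 mol): C 4.000, H 6.002, O 1.000
Empirical formula: C4H6O
Empirical-formula mass = 70.09 g/mol; 350 ÷ 70.09 ≈ 5, so the molecular formula is C20H30O5.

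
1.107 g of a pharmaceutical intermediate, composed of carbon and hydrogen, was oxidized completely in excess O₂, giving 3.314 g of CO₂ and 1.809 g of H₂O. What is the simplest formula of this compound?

mol C = 3.314 g CO₂ ÷ 44.009 g/mol = 0.075303 mol
mol H = 2 × 1.809 g H₂O ÷ 18.015 g/mol = 0.20083 mol
Divide by the smallest (0.075303 mol): C 1.000, H 2.667
Multiplying each by 3 gives whole numbers: C 3.00, H 8.00

C3H8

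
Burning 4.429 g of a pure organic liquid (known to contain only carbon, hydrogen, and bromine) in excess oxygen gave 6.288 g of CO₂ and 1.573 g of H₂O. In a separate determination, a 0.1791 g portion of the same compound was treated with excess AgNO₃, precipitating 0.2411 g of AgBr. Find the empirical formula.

mol C = 6.288 g CO₂ ÷ 44.009 g/mol = 0.14288 mol
mol H = 2 × 1.573 g H₂O ÷ 18.015 g/mol = 0.17463 mol
From the AgBr data: mol Br per gram of compound = (0.2411 ÷ 187.772) ÷ 0.1791 = 0.0071692 mol/g, so in the 4.429 g combustion sample mol Br = 0.031752 mol
Divide by the smallest (0.031752 mol): C 4.500, H 5.500, Br 1.000
Multiplying each by 2 gives whole numbers: C 9.00, H 11.00, Br 2.00

C9H11Br2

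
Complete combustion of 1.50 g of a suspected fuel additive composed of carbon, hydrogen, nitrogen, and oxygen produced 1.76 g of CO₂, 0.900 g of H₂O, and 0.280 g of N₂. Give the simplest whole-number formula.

mol C = 1.76 g CO₂ ÷ 44.009 g/mol = 0.03999 mol
mol H = 2 × 0.900 g H₂O ÷ 18.015 g/mol = 0.09992 mol
mol N = 2 × 0.280 g N₂ ÷ 28.014 g/mol = 0.01999 mol
mass O = 1.50 − (0.4803 + 0.1007 + 0.2800) = 0.6389 g → mol O = 0.6389 ÷ 15.999 = 0.03994 mol
Divide by the smallest (0.01999 mol): C 2.001, H 4.998, N 1.000, O 1.998

C2H5NO2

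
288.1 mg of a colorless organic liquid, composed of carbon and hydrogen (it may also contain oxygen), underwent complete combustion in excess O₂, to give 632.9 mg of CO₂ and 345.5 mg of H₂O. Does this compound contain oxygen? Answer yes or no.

yes

mol C = 0.6329 g CO₂ ÷ 44.009 g/mol = 0.014381 mol
mol H = 2 × 0.3455 g H₂O ÷ 18.015 g/mol = 0.038357 mol
C and H account for only 0.21140 g of the 0.2881 g sample; the remaining 0.076704 g must be oxygen.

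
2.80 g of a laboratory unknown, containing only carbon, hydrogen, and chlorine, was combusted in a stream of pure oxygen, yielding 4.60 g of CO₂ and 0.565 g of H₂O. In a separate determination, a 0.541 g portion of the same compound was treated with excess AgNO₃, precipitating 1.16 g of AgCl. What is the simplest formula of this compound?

mol C = 4.60 g CO₂ ÷ 44.009 g/mol = 0.1045 mol
mol H = 2 × 0.565 g H₂O ÷ 18.015 g/mol = 0.06273 mol
From the AgCl data: mol Cl per gram of compound = (1.16 ÷ 143.318) ÷ 0.541 = 0.01496 mol/g, so in the 2.80 g combustion sample mol Cl = 0.04189 mol
Divide by the smallest (0.04189 mol): C 2.495, H 1.497, Cl 1.000
Multiplying each by 2 gives whole numbers: C 4.99, H 2.99, Cl 2.00

C5H3Cl2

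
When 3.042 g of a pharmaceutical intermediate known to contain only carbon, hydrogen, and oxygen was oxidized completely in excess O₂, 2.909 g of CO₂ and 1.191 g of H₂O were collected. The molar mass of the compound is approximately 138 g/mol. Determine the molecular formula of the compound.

mol C = 2.909 g CO₂ ÷ 44.009 g/mol = 0.066100 mol
mol H = 2 × 1.191 g H₂O ÷ 18.015 g/mol = 0.13222 mol
mass O = 3.042 − (0.79393 + 0.13328) = 2.1148 g → mol O = 2.1148 ÷ 15.999 = 0.13218 mol
Divide by the smallest (0.066100 mol): C 1.000, H 2.000, O 2.000
Empirical formula: CH2O2
Empirical-formula mass = 46.02 g/mol; 138 ÷ 46.02 ≈ 3, so the molecular formula is C3H6O6.

C3H6O6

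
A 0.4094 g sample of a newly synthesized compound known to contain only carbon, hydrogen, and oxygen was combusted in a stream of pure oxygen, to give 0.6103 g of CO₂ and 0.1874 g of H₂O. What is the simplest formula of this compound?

C2H3O2

mol C = 0.6103 g CO₂ ÷ 44.009 g/mol = 0.013868 mol
mol H = 2 × 0.1874 g H₂O ÷ 18.015 g/mol = 0.020805 mol
mass O = 0.4094 − (0.16656 + 0.020971) = 0.22186 g → mol O = 0.22186 ÷ 15.999 = 0.013867 mol
Divide by the smallest (0.013867 mol): C 1.000, H 1.500, O 1.000
Multiplying each by 2 gives whole numbers: C 2.00, H 3.00, O 2.00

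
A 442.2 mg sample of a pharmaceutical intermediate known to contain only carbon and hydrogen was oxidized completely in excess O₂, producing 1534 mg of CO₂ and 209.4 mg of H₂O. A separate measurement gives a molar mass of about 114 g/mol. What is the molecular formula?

mol C = 1.534 g CO₂ ÷ 44.009 g/mol = 0.034857 mol
mol H = 2 × 0.2094 g H₂O ÷ 18.015 g/mol = 0.023247 mol
Divide by the smallest (0.023247 mol): C 1.499, H 1.000
Multiplying each by 2 gives whole numbers: C 3.00, H 2.00
Empirical formula: C3H2
Empirical-formula mass = 38.05 g/mol; 114 ÷ 38.05 ≈ 3, so the molecular formula is C9H6.

C9H6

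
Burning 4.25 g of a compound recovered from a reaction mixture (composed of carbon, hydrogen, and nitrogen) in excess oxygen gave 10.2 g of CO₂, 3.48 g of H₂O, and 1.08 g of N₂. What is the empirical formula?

C3H5N

mol C = 10.2 g CO₂ ÷ 44.009 g/mol = 0.2318 mol
mol H = 2 × 3.48 g H₂O ÷ 18.015 g/mol = 0.3863 mol
mol N = 2 × 1.08 g N₂ ÷ 28.014 g/mol = 0.07710 mol
Divide by the smallest (0.07710 mol): C 3.006, H 5.011, N 1.000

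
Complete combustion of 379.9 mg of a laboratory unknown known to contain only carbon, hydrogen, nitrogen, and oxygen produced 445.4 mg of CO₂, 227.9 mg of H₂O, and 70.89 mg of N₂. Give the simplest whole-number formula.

mol C = 0.4454 g CO₂ ÷ 44.009 g/mol = 0.010121 mol
mol H = 2 × 0.2279 g H₂O ÷ 18.015 g/mol = 0.025301 mol
mol N = 2 × 0.07089 g N₂ ÷ 28.014 g/mol = 0.0050610 mol
mass O = 0.3799 − (0.12156 + 0.025504 + 0.070890) = 0.16195 g → mol O = 0.16195 ÷ 15.999 = 0.010122 mol
Divide by the smallest (0.0050610 mol): C 2.000, H 4.999, N 1.000, O 2.000

C2H5NO2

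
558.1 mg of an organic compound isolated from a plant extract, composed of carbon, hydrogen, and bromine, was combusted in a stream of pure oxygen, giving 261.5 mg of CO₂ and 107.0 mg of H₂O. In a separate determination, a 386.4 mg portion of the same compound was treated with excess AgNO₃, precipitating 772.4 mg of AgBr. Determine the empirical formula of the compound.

mol C = 0.2615 g CO₂ ÷ 44.009 g/mol = 0.0059420 mol
mol H = 2 × 0.1070 g H₂O ÷ 18.015 g/mol = 0.011879 mol
From the AgBr data: mol Br per gram of compound = (0.7724 ÷ 187.772) ÷ 0.3864 = 0.010646 mol/g, so in the 0.5581 g combustion sample mol Br = 0.0059414 mol
Divide by the smallest (0.0059414 mol): C 1.000, H 1.999, Br 1.000

CH2Br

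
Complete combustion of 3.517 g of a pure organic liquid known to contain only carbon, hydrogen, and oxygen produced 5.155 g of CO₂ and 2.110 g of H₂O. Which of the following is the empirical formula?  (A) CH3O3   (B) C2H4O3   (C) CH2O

(C) CH2O

mol C = 5.155 g CO₂ ÷ 44.009 g/mol = 0.11714 mol
mol H = 2 × 2.110 g H₂O ÷ 18.015 g/mol = 0.23425 mol
mass O = 3.517 − (1.4069 + 0.23612) = 1.8740 g → mol O = 1.8740 ÷ 15.999 = 0.11713 mol
Divide by the smallest (0.11713 mol): C 1.000, H 2.000, O 1.000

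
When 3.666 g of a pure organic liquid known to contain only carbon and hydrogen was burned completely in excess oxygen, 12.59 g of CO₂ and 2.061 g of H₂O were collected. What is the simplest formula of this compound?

C5H4

mol C = 12.59 g CO₂ ÷ 44.009 g/mol = 0.28608 mol
mol H = 2 × 2.061 g H₂O ÷ 18.015 g/mol = 0.22881 mol
Divide by the smallest (0.22881 mol): C 1.250, H 1.000
Multiplying each by 4 gives whole numbers: C 5.00, H 4.00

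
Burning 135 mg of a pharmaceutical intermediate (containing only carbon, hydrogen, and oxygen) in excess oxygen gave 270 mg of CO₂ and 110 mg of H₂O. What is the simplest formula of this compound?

mol C = 0.270 g CO₂ ÷ 44.009 g/mol = 0.006135 mol
mol H = 2 × 0.110 g H₂O ÷ 18.015 g/mol = 0.01221 mol
mass O = 0.135 − (0.07369 + 0.01231) = 0.04900 g → mol O = 0.04900 ÷ 15.999 = 0.003063 mol
Divide by the smallest (0.003063 mol): C 2.003, H 3.987, O 1.000

C2H4O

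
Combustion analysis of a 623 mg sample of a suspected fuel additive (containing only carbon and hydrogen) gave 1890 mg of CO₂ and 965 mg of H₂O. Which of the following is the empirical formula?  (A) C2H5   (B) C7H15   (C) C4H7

mol C = 1.89 g CO₂ ÷ 44.009 g/mol = 0.04295 mol
mol H = 2 × 0.965 g H₂O ÷ 18.015 g/mol = 0.1071 mol
Divide by the smallest (0.04295 mol): C 1.000, H 2.495
Multiplying each by 2 gives whole numbers: C 2.00, H 4.99

(A) C2H5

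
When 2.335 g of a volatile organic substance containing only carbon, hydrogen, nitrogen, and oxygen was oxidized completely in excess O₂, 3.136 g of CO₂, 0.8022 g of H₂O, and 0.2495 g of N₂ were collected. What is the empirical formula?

C4H5NO4

mol C = 3.136 g CO₂ ÷ 44.009 g/mol = 0.071258 mol
mol H = 2 × 0.8022 g H₂O ÷ 18.015 g/mol = 0.089059 mol
mol N = 2 × 0.2495 g N₂ ÷ 28.014 g/mol = 0.017813 mol
mass O = 2.335 − (0.85588 + 0.089772 + 0.24950) = 1.1398 g → mol O = 1.1398 ÷ 15.999 = 0.071245 mol
Divide by the smallest (0.017813 mol): C 4.000, H 5.000, N 1.000, O 4.000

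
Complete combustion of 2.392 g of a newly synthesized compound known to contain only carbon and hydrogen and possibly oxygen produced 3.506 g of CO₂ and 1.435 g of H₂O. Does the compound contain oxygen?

mol C = 3.506 g CO₂ ÷ 44.009 g/mol = 0.079666 mol
mol H = 2 × 1.435 g H₂O ÷ 18.015 g/mol = 0.15931 mol
C and H account for only 1.1174 g of the 2.392 g sample; the remaining 1.2746 g must be oxygen.

yes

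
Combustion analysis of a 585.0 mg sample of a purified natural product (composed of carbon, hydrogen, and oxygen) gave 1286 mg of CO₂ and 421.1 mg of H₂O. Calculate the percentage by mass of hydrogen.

mol C = 1.286 g CO₂ ÷ 44.009 g/mol = 0.029221 mol
mol H = 2 × 0.4211 g H₂O ÷ 18.015 g/mol = 0.046750 mol
mass O = 0.5850 − (0.35098 + 0.047124) = 0.18690 g → mol O = 0.18690 ÷ 15.999 = 0.011682 mol
mass % H = 0.047124 g ÷ 0.5850 g × 100%

8.06%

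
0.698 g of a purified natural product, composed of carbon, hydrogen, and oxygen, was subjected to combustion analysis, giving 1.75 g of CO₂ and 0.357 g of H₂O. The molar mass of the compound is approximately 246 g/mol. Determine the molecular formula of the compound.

mol C = 1.75 g CO₂ ÷ 44.009 g/mol = 0.03976 mol
mol H = 2 × 0.357 g H₂O ÷ 18.015 g/mol = 0.03963 mol
mass O = 0.698 − (0.4776 + 0.03995) = 0.1804 g → mol O = 0.1804 ÷ 15.999 = 0.01128 mol
Divide by the smallest (0.01128 mol): C 3.526, H 3.514, O 1.000
Multiplying each by 2 gives whole numbers: C 7.05, H 7.03, O 2.00
Empirical formula: C7H7O2
Empirical-formula mass = 123.13 g/mol; 246 ÷ 123.13 ≈ 2, so the molecular formula is C14H14O4.

C14H14O4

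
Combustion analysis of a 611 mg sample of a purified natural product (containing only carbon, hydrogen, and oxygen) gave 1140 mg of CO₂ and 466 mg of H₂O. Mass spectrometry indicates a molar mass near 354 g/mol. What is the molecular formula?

mol C = 1.14 g CO₂ ÷ 44.009 g/mol = 0.02590 mol
mol H = 2 × 0.466 g H₂O ÷ 18.015 g/mol = 0.05173 mol
mass O = 0.611 − (0.3111 + 0.05215) = 0.2477 g → mol O = 0.2477 ÷ 15.999 = 0.01548 mol
Divide by the smallest (0.01548 mol): C 1.673, H 3.341, O 1.000
Multiplying each by 3 gives whole numbers: C 5.02, H 10.02, O 3.00
Empirical formula: C5H10O3
Empirical-formula mass = 118.13 g/mol; 354 ÷ 118.13 ≈ 3, so the molecular formula is C15H30O9.

C15H30O9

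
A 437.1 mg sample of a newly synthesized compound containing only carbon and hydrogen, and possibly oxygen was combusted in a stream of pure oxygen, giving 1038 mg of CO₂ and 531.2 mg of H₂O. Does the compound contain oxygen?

mol C = 1.038 g CO₂ ÷ 44.009 g/mol = 0.023586 mol
mol H = 2 × 0.5312 g H₂O ÷ 18.015 g/mol = 0.058973 mol
C and H account for only 0.34274 g of the 0.4371 g sample; the remaining 0.094363 g must be oxygen.

yes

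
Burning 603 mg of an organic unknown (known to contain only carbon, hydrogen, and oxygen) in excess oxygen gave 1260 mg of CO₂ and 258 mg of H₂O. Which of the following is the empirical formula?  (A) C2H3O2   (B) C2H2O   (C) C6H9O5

(B) C2H2O

mol C = 1.26 g CO₂ ÷ 44.009 g/mol = 0.02863 mol
mol H = 2 × 0.258 g H₂O ÷ 18.015 g/mol = 0.02864 mol
mass O = 0.603 − (0.3439 + 0.02887) = 0.2302 g → mol O = 0.2302 ÷ 15.999 = 0.01439 mol
Divide by the smallest (0.01439 mol): C 1.989, H 1.990, O 1.000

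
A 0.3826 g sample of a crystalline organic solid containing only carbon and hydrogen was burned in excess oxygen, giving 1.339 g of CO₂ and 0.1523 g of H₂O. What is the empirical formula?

C9H5

mol C = 1.339 g CO₂ ÷ 44.009 g/mol = 0.030426 mol
mol H = 2 × 0.1523 g H₂O ÷ 18.015 g/mol = 0.016908 mol
Divide by the smallest (0.016908 mol): C 1.799, H 1.000
Multiplying each by 5 gives whole numbers: C 9.00, H 5.00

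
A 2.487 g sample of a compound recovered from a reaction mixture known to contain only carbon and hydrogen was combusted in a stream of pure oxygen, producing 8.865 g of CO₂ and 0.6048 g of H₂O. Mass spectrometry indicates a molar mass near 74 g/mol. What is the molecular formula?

mol C = 8.865 g CO₂ ÷ 44.009 g/mol = 0.20144 mol
mol H = 2 × 0.6048 g H₂O ÷ 18.015 g/mol = 0.067144 mol
Divide by the smallest (0.067144 mol): C 3.000, H 1.000
Empirical formula: C3H
Empirical-formula mass = 37.04 g/mol; 74 ÷ 37.04 ≈ 2, so the molecular formula is C6H2.

C6H2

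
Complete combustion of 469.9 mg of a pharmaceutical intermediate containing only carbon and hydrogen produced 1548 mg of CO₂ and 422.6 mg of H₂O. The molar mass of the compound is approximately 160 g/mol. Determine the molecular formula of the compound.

mol C = 1.548 g CO₂ ÷ 44.009 g/mol = 0.035175 mol
mol H = 2 × 0.4226 g H₂O ÷ 18.015 g/mol = 0.046916 mol
Divide by the smallest (0.035175 mol): C 1.000, H 1.334
Multiplying each by 3 gives whole numbers: C 3.00, H 4.00
Empirical formula: C3H4
Empirical-formula mass = 40.06 g/mol; 160 ÷ 40.06 ≈ 4, so the molecular formula is C12H16.

C12H16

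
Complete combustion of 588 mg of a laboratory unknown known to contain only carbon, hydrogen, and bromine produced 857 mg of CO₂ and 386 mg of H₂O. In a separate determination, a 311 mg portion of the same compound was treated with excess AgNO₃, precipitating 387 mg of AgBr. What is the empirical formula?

C5H11Br

mol C = 0.857 g CO₂ ÷ 44.009 g/mol = 0.01947 mol
mol H = 2 × 0.386 g H₂O ÷ 18.015 g/mol = 0.04285 mol
From the AgBr data: mol Br per gram of compound = (0.387 ÷ 187.772) ÷ 0.311 = 0.006627 mol/g, so in the 0.588 g combustion sample mol Br = 0.003897 mol
Divide by the smallest (0.003897 mol): C 4.997, H 10.997, Br 1.000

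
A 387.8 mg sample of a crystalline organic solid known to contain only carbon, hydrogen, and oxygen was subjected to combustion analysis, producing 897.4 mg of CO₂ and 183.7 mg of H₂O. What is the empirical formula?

mol C = 0.8974 g CO₂ ÷ 44.009 g/mol = 0.020391 mol
mol H = 2 × 0.1837 g H₂O ÷ 18.015 g/mol = 0.020394 mol
mass O = 0.3878 − (0.24492 + 0.020557) = 0.12232 g → mol O = 0.12232 ÷ 15.999 = 0.0076457 mol
Divide by the smallest (0.0076457 mol): C 2.667, H 2.667, O 1.000
Multiplying each by 3 gives whole numbers: C 8.00, H 8.00, O 3.00

C8H8O3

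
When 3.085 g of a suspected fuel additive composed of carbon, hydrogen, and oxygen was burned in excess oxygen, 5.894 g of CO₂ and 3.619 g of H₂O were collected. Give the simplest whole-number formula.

C2H6O

mol C = 5.894 g CO₂ ÷ 44.009 g/mol = 0.13393 mol
mol H = 2 × 3.619 g H₂O ÷ 18.015 g/mol = 0.40178 mol
mass O = 3.085 − (1.6086 + 0.40499) = 1.0714 g → mol O = 1.0714 ÷ 15.999 = 0.066967 mol
Divide by the smallest (0.066967 mol): C 2.000, H 6.000, O 1.000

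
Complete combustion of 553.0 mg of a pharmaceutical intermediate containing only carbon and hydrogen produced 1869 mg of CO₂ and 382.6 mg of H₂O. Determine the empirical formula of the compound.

CH

mol C = 1.869 g CO₂ ÷ 44.009 g/mol = 0.042469 mol
mol H = 2 × 0.3826 g H₂O ÷ 18.015 g/mol = 0.042476 mol
Divide by the smallest (0.042469 mol): C 1.000, H 1.000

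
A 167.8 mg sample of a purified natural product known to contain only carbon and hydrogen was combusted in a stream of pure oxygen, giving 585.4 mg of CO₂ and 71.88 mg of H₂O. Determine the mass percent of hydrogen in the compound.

4.79%

mol C = 0.5854 g CO₂ ÷ 44.009 g/mol = 0.013302 mol
mol H = 2 × 0.07188 g H₂O ÷ 18.015 g/mol = 0.0079800 mol
mass % H = 0.0080439 g ÷ 0.1678 g × 100%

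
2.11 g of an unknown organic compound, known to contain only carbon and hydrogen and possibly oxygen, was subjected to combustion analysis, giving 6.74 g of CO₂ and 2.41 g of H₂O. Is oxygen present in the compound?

mol C = 6.74 g CO₂ ÷ 44.009 g/mol = 0.1532 mol
mol H = 2 × 2.41 g H₂O ÷ 18.015 g/mol = 0.2676 mol
C and H together account for 2.109 g — essentially the entire 2.11 g sample — so the compound contains no oxygen.

no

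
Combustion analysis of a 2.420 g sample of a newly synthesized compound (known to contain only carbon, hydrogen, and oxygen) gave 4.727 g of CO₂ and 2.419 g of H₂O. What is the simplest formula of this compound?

C2H5O

mol C = 4.727 g CO₂ ÷ 44.009 g/mol = 0.10741 mol
mol H = 2 × 2.419 g H₂O ÷ 18.015 g/mol = 0.26855 mol
mass O = 2.420 − (1.2901 + 0.27070) = 0.85920 g → mol O = 0.85920 ÷ 15.999 = 0.053703 mol
Divide by the smallest (0.053703 mol): C 2.000, H 5.001, O 1.000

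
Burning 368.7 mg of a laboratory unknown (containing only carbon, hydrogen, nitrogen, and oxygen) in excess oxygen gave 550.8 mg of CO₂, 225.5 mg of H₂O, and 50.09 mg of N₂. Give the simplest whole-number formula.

mol C = 0.5508 g CO₂ ÷ 44.009 g/mol = 0.012516 mol
mol H = 2 × 0.2255 g H₂O ÷ 18.015 g/mol = 0.025035 mol
mol N = 2 × 0.05009 g N₂ ÷ 28.014 g/mol = 0.0035761 mol
mass O = 0.3687 − (0.15033 + 0.025235 + 0.050090) = 0.14305 g → mol O = 0.14305 ÷ 15.999 = 0.0089412 mol
Divide by the smallest (0.0035761 mol): C 3.500, H 7.001, N 1.000, O 2.500
Multiplying each by 2 gives whole numbers: C 7.00, H 14.00, N 2.00, O 5.00

C7H14N2O5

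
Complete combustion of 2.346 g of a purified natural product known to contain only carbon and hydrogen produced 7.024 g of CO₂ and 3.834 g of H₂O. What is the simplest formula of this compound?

C3H8

mol C = 7.024 g CO₂ ÷ 44.009 g/mol = 0.15960 mol
mol H = 2 × 3.834 g H₂O ÷ 18.015 g/mol = 0.42565 mol
Divide by the smallest (0.15960 mol): C 1.000, H 2.667
Multiplying each by 3 gives whole numbers: C 3.00, H 8.00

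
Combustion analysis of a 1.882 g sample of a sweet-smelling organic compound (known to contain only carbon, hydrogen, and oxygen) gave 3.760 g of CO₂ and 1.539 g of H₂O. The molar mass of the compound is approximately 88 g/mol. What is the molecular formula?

C4H8O2

mol C = 3.760 g CO₂ ÷ 44.009 g/mol = 0.085437 mol
mol H = 2 × 1.539 g H₂O ÷ 18.015 g/mol = 0.17086 mol
mass O = 1.882 − (1.0262 + 0.17222) = 0.68359 g → mol O = 0.68359 ÷ 15.999 = 0.042727 mol
Divide by the smallest (0.042727 mol): C 2.000, H 3.999, O 1.000
Empirical formula: C2H4O
Empirical-formula mass = 44.05 g/mol; 88 ÷ 44.05 ≈ 2, so the molecular formula is C4H8O2.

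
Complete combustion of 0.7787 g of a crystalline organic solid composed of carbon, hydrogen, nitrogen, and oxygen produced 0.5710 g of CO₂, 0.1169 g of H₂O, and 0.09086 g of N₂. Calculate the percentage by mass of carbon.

20.01%

mol C = 0.5710 g CO₂ ÷ 44.009 g/mol = 0.012975 mol
mol H = 2 × 0.1169 g H₂O ÷ 18.015 g/mol = 0.012978 mol
mol N = 2 × 0.09086 g N₂ ÷ 28.014 g/mol = 0.0064868 mol
mass O = 0.7787 − (0.15584 + 0.013082 + 0.090860) = 0.51892 g → mol O = 0.51892 ÷ 15.999 = 0.032435 mol
mass % C = 0.15584 g ÷ 0.7787 g × 100%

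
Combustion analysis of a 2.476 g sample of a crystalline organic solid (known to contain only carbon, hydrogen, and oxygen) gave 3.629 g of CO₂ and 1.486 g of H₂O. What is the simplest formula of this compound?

mol C = 3.629 g CO₂ ÷ 44.009 g/mol = 0.082460 mol
mol H = 2 × 1.486 g H₂O ÷ 18.015 g/mol = 0.16497 mol
mass O = 2.476 − (0.99043 + 0.16629) = 1.3193 g → mol O = 1.3193 ÷ 15.999 = 0.082460 mol
Divide by the smallest (0.082460 mol): C 1.000, H 2.001, O 1.000

CH2O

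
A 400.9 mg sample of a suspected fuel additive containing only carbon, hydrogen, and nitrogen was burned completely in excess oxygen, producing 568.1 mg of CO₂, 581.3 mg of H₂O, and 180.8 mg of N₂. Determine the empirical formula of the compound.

CH5N

mol C = 0.5681 g CO₂ ÷ 44.009 g/mol = 0.012909 mol
mol H = 2 × 0.5813 g H₂O ÷ 18.015 g/mol = 0.064535 mol
mol N = 2 × 0.1808 g N₂ ÷ 28.014 g/mol = 0.012908 mol
Divide by the smallest (0.012908 mol): C 1.000, H 5.000, N 1.000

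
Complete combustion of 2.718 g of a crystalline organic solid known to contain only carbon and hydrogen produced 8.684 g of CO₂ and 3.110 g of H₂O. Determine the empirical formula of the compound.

C4H7

mol C = 8.684 g CO₂ ÷ 44.009 g/mol = 0.19732 mol
mol H = 2 × 3.110 g H₂O ÷ 18.015 g/mol = 0.34527 mol
Divide by the smallest (0.19732 mol): C 1.000, H 1.750
Multiplying each by 4 gives whole numbers: C 4.00, H 7.00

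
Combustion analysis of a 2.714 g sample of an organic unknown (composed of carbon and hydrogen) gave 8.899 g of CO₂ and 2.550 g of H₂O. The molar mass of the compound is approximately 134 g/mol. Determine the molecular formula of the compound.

C10H14

mol C = 8.899 g CO₂ ÷ 44.009 g/mol = 0.20221 mol
mol H = 2 × 2.550 g H₂O ÷ 18.015 g/mol = 0.28310 mol
Divide by the smallest (0.20221 mol): C 1.000, H 1.400
Multiplying each by 5 gives whole numbers: C 5.00, H 7.00
Empirical formula: C5H7
Empirical-formula mass = 67.11 g/mol; 134 ÷ 67.11 ≈ 2, so the molecular formula is C10H14.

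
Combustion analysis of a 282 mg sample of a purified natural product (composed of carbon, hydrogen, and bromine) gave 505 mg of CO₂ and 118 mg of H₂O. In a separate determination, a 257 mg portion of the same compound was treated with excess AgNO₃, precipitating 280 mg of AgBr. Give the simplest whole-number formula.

mol C = 0.505 g CO₂ ÷ 44.009 g/mol = 0.01147 mol
mol H = 2 × 0.118 g H₂O ÷ 18.015 g/mol = 0.01310 mol
From the AgBr data: mol Br per gram of compound = (0.280 ÷ 187.772) ÷ 0.257 = 0.005802 mol/g, so in the 0.282 g combustion sample mol Br = 0.001636 mol
Divide by the smallest (0.001636 mol): C 7.013, H 8.006, Br 1.000

C7H8Br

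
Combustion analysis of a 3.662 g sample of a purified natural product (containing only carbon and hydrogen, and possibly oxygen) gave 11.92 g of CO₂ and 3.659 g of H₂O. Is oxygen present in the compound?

no

mol C = 11.92 g CO₂ ÷ 44.009 g/mol = 0.27085 mol
mol H = 2 × 3.659 g H₂O ÷ 18.015 g/mol = 0.40622 mol
C and H together account for 3.6627 g — essentially the entire 3.662 g sample — so the compound contains no oxygen.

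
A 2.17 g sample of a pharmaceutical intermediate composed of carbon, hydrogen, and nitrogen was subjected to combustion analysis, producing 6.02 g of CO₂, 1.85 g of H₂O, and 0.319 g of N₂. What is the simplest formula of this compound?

C6H9N

mol C = 6.02 g CO₂ ÷ 44.009 g/mol = 0.1368 mol
mol H = 2 × 1.85 g H₂O ÷ 18.015 g/mol = 0.2054 mol
mol N = 2 × 0.319 g N₂ ÷ 28.014 g/mol = 0.02277 mol
Divide by the smallest (0.02277 mol): C 6.006, H 9.018, N 1.000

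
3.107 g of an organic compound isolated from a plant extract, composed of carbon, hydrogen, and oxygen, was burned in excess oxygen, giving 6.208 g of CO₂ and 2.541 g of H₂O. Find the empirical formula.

C2H4O

mol C = 6.208 g CO₂ ÷ 44.009 g/mol = 0.14106 mol
mol H = 2 × 2.541 g H₂O ÷ 18.015 g/mol = 0.28210 mol
mass O = 3.107 − (1.6943 + 0.28436) = 1.1283 g → mol O = 1.1283 ÷ 15.999 = 0.070526 mol
Divide by the smallest (0.070526 mol): C 2.000, H 4.000, O 1.000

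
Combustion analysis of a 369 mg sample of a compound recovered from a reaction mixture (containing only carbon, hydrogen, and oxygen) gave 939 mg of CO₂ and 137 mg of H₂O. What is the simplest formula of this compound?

mol C = 0.939 g CO₂ ÷ 44.009 g/mol = 0.02134 mol
mol H = 2 × 0.137 g H₂O ÷ 18.015 g/mol = 0.01521 mol
mass O = 0.369 − (0.2563 + 0.01533) = 0.09740 g → mol O = 0.09740 ÷ 15.999 = 0.006088 mol
Divide by the smallest (0.006088 mol): C 3.505, H 2.498, O 1.000
Multiplying each by 2 gives whole numbers: C 7.01, H 5.00, O 2.00

C7H5O2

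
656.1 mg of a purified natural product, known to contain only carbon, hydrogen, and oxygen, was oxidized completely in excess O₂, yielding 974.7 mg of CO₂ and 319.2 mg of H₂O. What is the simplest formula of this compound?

C5H8O5

mol C = 0.9747 g CO₂ ÷ 44.009 g/mol = 0.022148 mol
mol H = 2 × 0.3192 g H₂O ÷ 18.015 g/mol = 0.035437 mol
mass O = 0.6561 − (0.26602 + 0.035721) = 0.35436 g → mol O = 0.35436 ÷ 15.999 = 0.022149 mol
Divide by the smallest (0.022148 mol): C 1.000, H 1.600, O 1.000
Multiplying each by 5 gives whole numbers: C 5.00, H 8.00, O 5.00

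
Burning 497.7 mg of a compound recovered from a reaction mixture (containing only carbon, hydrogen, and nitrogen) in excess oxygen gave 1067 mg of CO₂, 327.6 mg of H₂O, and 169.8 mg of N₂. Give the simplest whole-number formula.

mol C = 1.067 g CO₂ ÷ 44.009 g/mol = 0.024245 mol
mol H = 2 × 0.3276 g H₂O ÷ 18.015 g/mol = 0.036370 mol
mol N = 2 × 0.1698 g N₂ ÷ 28.014 g/mol = 0.012123 mol
Divide by the smallest (0.012123 mol): C 2.000, H 3.000, N 1.000

C2H3N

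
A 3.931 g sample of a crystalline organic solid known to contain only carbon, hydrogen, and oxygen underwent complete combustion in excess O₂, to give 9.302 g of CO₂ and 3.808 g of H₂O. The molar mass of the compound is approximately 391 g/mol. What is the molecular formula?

mol C = 9.302 g CO₂ ÷ 44.009 g/mol = 0.21137 mol
mol H = 2 × 3.808 g H₂O ÷ 18.015 g/mol = 0.42276 mol
mass O = 3.931 − (2.5387 + 0.42614) = 0.96614 g → mol O = 0.96614 ÷ 15.999 = 0.060388 mol
Divide by the smallest (0.060388 mol): C 3.500, H 7.001, O 1.000
Multiplying each by 2 gives whole numbers: C 7.00, H 14.00, O 2.00
Empirical formula: C7H14O2
Empirical-formula mass = 130.19 g/mol; 391 ÷ 130.19 ≈ 3, so the molecular formula is C21H42O6.

C21H42O6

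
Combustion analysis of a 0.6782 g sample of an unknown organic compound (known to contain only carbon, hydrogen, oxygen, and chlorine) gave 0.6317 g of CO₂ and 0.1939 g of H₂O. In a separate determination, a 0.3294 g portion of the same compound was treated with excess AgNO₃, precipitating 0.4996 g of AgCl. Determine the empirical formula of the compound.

C2H3ClO2

mol C = 0.6317 g CO₂ ÷ 44.009 g/mol = 0.014354 mol
mol H = 2 × 0.1939 g H₂O ÷ 18.015 g/mol = 0.021527 mol
From the AgCl data: mol Cl per gram of compound = (0.4996 ÷ 143.318) ÷ 0.3294 = 0.010583 mol/g, so in the 0.6782 g combustion sample mol Cl = 0.0071772 mol
mass O = 0.6782 − (0.17240 + 0.021699 + 0.25443) = 0.22966 g → mol O = 0.22966 ÷ 15.999 = 0.014355 mol
Divide by the smallest (0.0071772 mol): C 2.000, H 2.999, Cl 1.000, O 2.000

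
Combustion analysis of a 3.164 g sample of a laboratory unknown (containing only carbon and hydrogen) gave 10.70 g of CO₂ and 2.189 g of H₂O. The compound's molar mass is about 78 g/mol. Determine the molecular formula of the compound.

mol C = 10.70 g CO₂ ÷ 44.009 g/mol = 0.24313 mol
mol H = 2 × 2.189 g H₂O ÷ 18.015 g/mol = 0.24302 mol
Divide by the smallest (0.24302 mol): C 1.000, H 1.000
Empirical formula: CH
Empirical-formula mass = 13.02 g/mol; 78 ÷ 13.02 ≈ 6, so the molecular formula is C6H6.

C6H6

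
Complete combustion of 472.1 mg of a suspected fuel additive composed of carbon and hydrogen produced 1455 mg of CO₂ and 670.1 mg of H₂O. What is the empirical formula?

mol C = 1.455 g CO₂ ÷ 44.009 g/mol = 0.033061 mol
mol H = 2 × 0.6701 g H₂O ÷ 18.015 g/mol = 0.074394 mol
Divide by the smallest (0.033061 mol): C 1.000, H 2.250
Multiplying each by 4 gives whole numbers: C 4.00, H 9.00

C4H9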